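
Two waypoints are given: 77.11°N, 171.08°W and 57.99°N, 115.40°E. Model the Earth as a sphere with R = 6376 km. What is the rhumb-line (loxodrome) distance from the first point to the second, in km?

3621 km

Rhumb course C = atan2(Δλ, Δψ) with Δψ = ln[tan(π/4+φ₂/2)/tan(π/4+φ₁/2)] = -0.9319, Δλ = -1.2832 → C = 234.01°
d = R·|Δφ| / |cos C| = 6376·0.33371 / 0.58761 = 3621 km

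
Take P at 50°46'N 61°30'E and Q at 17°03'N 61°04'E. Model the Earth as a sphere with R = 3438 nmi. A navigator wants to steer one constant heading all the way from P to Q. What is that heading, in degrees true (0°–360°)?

Δψ = ln[tan(π/4+φ₂/2)/tan(π/4+φ₁/2)] = -0.7296
Δλ = -0.0076 rad (taken the short way round)
course = atan2(Δλ, Δψ) = 180.59°

180.6°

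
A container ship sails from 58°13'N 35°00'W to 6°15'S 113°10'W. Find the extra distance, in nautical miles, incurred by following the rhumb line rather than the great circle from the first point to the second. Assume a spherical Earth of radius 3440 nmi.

119 nmi

Great circle: cos σ = sin φ₁ sin φ₂ + cos φ₁ cos φ₂ cos Δλ,  σ = 1.5560 rad → d_gc = 5352.5 nmi
Rhumb line: Δψ = -1.3656, q = Δφ/Δψ = 0.8239, d_rh = R√(Δφ²+q²Δλ²) = 5471.1 nmi
Excess = 5471.1 − 5352.5 = 118.6 ≈ 119 nmi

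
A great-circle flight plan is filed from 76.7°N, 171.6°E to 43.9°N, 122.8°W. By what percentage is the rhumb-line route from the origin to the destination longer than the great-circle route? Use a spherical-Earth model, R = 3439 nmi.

4.3%

Great circle: σ = 0.7328 rad → d_gc = Rσ = 2520.2 nmi
Rhumb: Δφ = -0.5725, Δλ = +1.1449, Δψ = -1.2946, q = Δφ/Δψ = 0.4422 → d_rh = R√(Δφ²+q²Δλ²) = 2628.2 nmi
Excess = (2628.2 − 2520.2) / 2520.2 = 108.0 / 2520.2 = 4.29% ≈ 4.3%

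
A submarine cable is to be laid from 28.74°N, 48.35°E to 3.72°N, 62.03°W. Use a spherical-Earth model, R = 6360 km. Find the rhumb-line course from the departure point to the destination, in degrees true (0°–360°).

256.6°

Meridional parts: M(φ₁)=+0.5241, M(φ₂)=+0.0650 → ΔM = -0.4591;  Δλ = -1.9265 rad
tan C = Δλ / ΔM = +4.1963 → C = 256.60°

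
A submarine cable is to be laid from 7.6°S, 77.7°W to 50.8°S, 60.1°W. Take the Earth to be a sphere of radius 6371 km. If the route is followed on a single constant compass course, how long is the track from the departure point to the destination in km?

5076 km

Rhumb course C = atan2(Δλ, Δψ) with Δψ = ln[tan(π/4+φ₂/2)/tan(π/4+φ₁/2)] = -0.8996, Δλ = +0.3072 → C = 161.15°
d = R·|Δφ| / |cos C| = 6371·0.75398 / 0.94635 = 5076 km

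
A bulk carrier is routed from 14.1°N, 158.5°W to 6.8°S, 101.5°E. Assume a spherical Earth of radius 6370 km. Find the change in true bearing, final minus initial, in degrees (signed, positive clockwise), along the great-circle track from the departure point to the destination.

-8.8°

At departure: θ₁ = atan2(sin Δλ cos φ₂, cos φ₁ sin φ₂ − sin φ₁ cos φ₂ cos Δλ) = 265.74°
At arrival: θ₂ = atan2(sin Δλ cos φ₁, −cos φ₂ sin φ₁ + sin φ₂ cos φ₁ cos Δλ) = 256.92°
Δθ = θ₂ − θ₁ = -8.8°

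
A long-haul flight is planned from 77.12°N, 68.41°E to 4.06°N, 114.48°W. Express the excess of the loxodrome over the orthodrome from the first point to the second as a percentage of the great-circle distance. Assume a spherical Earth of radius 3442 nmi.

31.1%

Great circle: σ = 1.7244 rad → d_gc = Rσ = 5935.6 nmi
Rhumb: Δφ = -1.2751, Δλ = +3.0912, Δψ = -2.1106, q = Δφ/Δψ = 0.6042 → d_rh = R√(Δφ²+q²Δλ²) = 7783.7 nmi
Excess = (7783.7 − 5935.6) / 5935.6 = 1848.1 / 5935.6 = 31.14% ≈ 31.1%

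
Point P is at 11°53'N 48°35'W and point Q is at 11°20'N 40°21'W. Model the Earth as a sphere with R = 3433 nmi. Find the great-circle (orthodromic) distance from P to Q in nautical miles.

Haversine: a = sin²(Δφ/2)+cos φ₁ cos φ₂ sin²(Δλ/2) = 0.00497;  σ = 2·atan2(√a,√(1−a))
σ = 8.083° → d = Rσ = 3433·0.14108 = 484 nmi

484 nmi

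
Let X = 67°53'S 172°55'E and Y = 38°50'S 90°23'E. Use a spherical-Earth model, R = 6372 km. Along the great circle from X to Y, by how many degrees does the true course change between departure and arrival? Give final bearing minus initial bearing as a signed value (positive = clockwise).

+72.1°

At departure: θ₁ = atan2(sin Δλ cos φ₂, cos φ₁ sin φ₂ − sin φ₁ cos φ₂ cos Δλ) = 259.56°
At arrival: θ₂ = atan2(sin Δλ cos φ₁, −cos φ₂ sin φ₁ + sin φ₂ cos φ₁ cos Δλ) = 331.62°
Δθ = θ₂ − θ₁ = +72.1°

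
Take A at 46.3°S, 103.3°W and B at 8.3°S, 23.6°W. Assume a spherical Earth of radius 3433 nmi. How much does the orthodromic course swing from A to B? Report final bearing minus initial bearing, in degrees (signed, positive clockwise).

At departure: θ₁ = atan2(sin Δλ cos φ₂, cos φ₁ sin φ₂ − sin φ₁ cos φ₂ cos Δλ) = 88.34°
At arrival: θ₂ = atan2(sin Δλ cos φ₁, −cos φ₂ sin φ₁ + sin φ₂ cos φ₁ cos Δλ) = 44.26°
Δθ = θ₂ − θ₁ = -44.1°

-44.1°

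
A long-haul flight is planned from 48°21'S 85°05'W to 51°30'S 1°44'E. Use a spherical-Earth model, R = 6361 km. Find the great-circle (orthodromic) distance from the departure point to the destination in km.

cos σ = sin φ₁ sin φ₂ + cos φ₁ cos φ₂ cos Δλ
      = sin(-48.35°)sin(-51.50°) + cos(-48.35°)cos(-51.50°)cos(86.82°) = 0.6078
σ = 52.573° → d = Rσ = 6361·0.91757 = 5837 km

5837 km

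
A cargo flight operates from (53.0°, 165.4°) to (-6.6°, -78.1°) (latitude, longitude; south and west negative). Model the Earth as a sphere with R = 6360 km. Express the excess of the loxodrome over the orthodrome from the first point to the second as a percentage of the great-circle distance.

5.0%

Great circle: σ = 1.9375 rad → d_gc = Rσ = 12322.5 km
Rhumb: Δφ = -1.0402, Δλ = +2.0333, Δψ = -1.2103, q = Δφ/Δψ = 0.8595 → d_rh = R√(Δφ²+q²Δλ²) = 12934.6 km
Excess = (12934.6 − 12322.5) / 12322.5 = 612.1 / 12322.5 = 4.97% ≈ 5.0%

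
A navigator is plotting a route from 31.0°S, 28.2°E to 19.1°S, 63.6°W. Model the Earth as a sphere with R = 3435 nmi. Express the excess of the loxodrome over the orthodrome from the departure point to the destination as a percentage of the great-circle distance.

2.5%

Great circle: σ = 1.4272 rad → d_gc = Rσ = 4902.5 nmi
Rhumb: Δφ = +0.2077, Δλ = -1.6022, Δψ = +0.2299, q = Δφ/Δψ = 0.9036 → d_rh = R√(Δφ²+q²Δλ²) = 5023.9 nmi
Excess = (5023.9 − 4902.5) / 4902.5 = 121.4 / 4902.5 = 2.48% ≈ 2.5%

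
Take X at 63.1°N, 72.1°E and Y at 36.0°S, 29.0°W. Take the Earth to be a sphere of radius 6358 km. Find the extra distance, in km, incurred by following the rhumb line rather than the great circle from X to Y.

Great circle: cos σ = sin φ₁ sin φ₂ + cos φ₁ cos φ₂ cos Δλ,  σ = 2.2076 rad → d_gc = 14036.1 km
Rhumb line: Δψ = -2.1049, q = Δφ/Δψ = 0.8217, d_rh = R√(Δφ²+q²Δλ²) = 14349.8 km
Excess = 14349.8 − 14036.1 = 313.7 ≈ 314 km

314 km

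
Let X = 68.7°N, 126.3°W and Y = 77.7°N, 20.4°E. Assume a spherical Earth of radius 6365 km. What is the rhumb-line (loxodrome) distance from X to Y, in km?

Rhumb course C = atan2(Δλ, Δψ) with Δψ = ln[tan(π/4+φ₂/2)/tan(π/4+φ₁/2)] = +0.5569, Δλ = +2.5604 → C = 77.73°
d = R·|Δφ| / |cos C| = 6365·0.15708 / 0.21252 = 4704 km

4704 km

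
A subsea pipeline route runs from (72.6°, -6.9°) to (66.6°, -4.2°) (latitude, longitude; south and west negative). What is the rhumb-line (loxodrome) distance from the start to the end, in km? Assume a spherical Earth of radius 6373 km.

Rhumb course C = atan2(Δλ, Δψ) with Δψ = ln[tan(π/4+φ₂/2)/tan(π/4+φ₁/2)] = -0.3026, Δλ = +0.0471 → C = 171.15°
d = R·|Δφ| / |cos C| = 6373·0.10472 / 0.98809 = 675 km

675 km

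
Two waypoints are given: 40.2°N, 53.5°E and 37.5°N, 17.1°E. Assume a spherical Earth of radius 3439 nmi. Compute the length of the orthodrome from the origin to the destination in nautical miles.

1697 nmi

cos σ = sin φ₁ sin φ₂ + cos φ₁ cos φ₂ cos Δλ
      = sin(40.20°)sin(37.50°) + cos(40.20°)cos(37.50°)cos(-36.40°) = 0.8807
σ = 28.278° → d = Rσ = 3439·0.49354 = 1697 nmi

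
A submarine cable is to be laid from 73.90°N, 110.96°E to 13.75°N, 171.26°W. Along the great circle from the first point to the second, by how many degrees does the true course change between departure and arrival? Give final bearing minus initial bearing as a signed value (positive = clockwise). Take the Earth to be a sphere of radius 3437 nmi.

+65.7°

Initial bearing θ₁ = atan2(sin Δλ cos φ₂, cos φ₁ sin φ₂ − sin φ₁ cos φ₂ cos Δλ) = 97.89°
Final bearing θ₂ = (initial bearing from the destination back to the start) + 180° = 163.57°
Δθ = θ₂ − θ₁ = +65.7°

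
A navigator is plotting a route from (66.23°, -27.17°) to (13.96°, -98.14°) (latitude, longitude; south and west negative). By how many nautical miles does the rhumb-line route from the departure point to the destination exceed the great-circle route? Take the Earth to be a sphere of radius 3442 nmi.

136 nmi

Great circle: cos σ = sin φ₁ sin φ₂ + cos φ₁ cos φ₂ cos Δλ,  σ = 1.2150 rad → d_gc = 4182.1 nmi
Rhumb line: Δψ = -1.3124, q = Δφ/Δψ = 0.6951, d_rh = R√(Δφ²+q²Δλ²) = 4317.8 nmi
Excess = 4317.8 − 4182.1 = 135.7 ≈ 136 nmi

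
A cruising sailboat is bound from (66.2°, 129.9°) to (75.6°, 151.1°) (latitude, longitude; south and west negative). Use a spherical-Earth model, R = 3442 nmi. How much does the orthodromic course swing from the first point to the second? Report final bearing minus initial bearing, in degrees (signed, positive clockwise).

+20.1°

At departure: θ₁ = atan2(sin Δλ cos φ₂, cos φ₁ sin φ₂ − sin φ₁ cos φ₂ cos Δλ) = 26.71°
At arrival: θ₂ = atan2(sin Δλ cos φ₁, −cos φ₂ sin φ₁ + sin φ₂ cos φ₁ cos Δλ) = 46.83°
Δθ = θ₂ − θ₁ = +20.1°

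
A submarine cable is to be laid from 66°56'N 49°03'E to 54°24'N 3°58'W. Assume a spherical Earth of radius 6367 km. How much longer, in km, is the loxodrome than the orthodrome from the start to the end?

Great circle: cos σ = sin φ₁ sin φ₂ + cos φ₁ cos φ₂ cos Δλ,  σ = 0.4837 rad → d_gc = 3079.4 km
Rhumb line: Δψ = -0.4532, q = Δφ/Δψ = 0.4826, d_rh = R√(Δφ²+q²Δλ²) = 3166.2 km
Excess = 3166.2 − 3079.4 = 86.8 ≈ 87 km

87 km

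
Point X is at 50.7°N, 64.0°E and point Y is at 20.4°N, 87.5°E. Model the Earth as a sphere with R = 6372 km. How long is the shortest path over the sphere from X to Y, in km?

cos σ = sin φ₁ sin φ₂ + cos φ₁ cos φ₂ cos Δλ
      = sin(50.70°)sin(20.40°) + cos(50.70°)cos(20.40°)cos(23.50°) = 0.8142
σ = 35.496° → d = Rσ = 6372·0.61952 = 3948 km

3948 km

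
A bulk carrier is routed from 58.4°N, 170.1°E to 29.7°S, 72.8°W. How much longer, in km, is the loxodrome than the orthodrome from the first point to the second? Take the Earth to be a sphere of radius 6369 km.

Great circle: cos σ = sin φ₁ sin φ₂ + cos φ₁ cos φ₂ cos Δλ,  σ = 2.2515 rad → d_gc = 14339.8 km
Rhumb line: Δψ = -1.8057, q = Δφ/Δψ = 0.8516, d_rh = R√(Δφ²+q²Δλ²) = 14791.0 km
Excess = 14791.0 − 14339.8 = 451.2 ≈ 451 km

451 km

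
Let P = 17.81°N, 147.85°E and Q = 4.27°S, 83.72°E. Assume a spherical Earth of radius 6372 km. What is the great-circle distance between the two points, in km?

7446 km

cos σ = sin φ₁ sin φ₂ + cos φ₁ cos φ₂ cos Δλ
      = sin(17.81°)sin(-4.27°) + cos(17.81°)cos(-4.27°)cos(-64.13°) = 0.3915
σ = 66.953° → d = Rσ = 6372·1.16854 = 7446 km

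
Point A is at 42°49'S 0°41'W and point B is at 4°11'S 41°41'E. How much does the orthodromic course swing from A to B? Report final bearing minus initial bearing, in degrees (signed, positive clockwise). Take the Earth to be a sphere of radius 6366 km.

-18.6°

At departure: θ₁ = atan2(sin Δλ cos φ₂, cos φ₁ sin φ₂ − sin φ₁ cos φ₂ cos Δλ) = 56.35°
At arrival: θ₂ = atan2(sin Δλ cos φ₁, −cos φ₂ sin φ₁ + sin φ₂ cos φ₁ cos Δλ) = 37.75°
Δθ = θ₂ − θ₁ = -18.6°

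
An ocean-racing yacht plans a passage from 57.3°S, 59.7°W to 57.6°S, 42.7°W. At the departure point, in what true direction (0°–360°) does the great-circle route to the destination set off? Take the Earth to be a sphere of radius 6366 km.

N = sin Δλ·cos φ₂ = +0.1567;  D = cos φ₁ sin φ₂ − sin φ₁ cos φ₂ cos Δλ = -0.0249
initial course = atan2(N, D) = 99.04°

99.0°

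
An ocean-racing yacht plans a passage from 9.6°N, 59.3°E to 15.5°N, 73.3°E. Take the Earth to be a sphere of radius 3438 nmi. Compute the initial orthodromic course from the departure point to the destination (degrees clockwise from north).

65.2°

θ = atan2( sin Δλ·cos φ₂ ,  cos φ₁ sin φ₂ − sin φ₁ cos φ₂ cos Δλ )
  = atan2(+0.2331, +0.1076) = 65.23°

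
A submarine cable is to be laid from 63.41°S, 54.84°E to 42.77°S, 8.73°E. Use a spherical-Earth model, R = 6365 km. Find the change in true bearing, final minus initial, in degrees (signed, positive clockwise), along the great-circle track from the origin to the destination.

At departure: θ₁ = atan2(sin Δλ cos φ₂, cos φ₁ sin φ₂ − sin φ₁ cos φ₂ cos Δλ) = 285.94°
At arrival: θ₂ = atan2(sin Δλ cos φ₁, −cos φ₂ sin φ₁ + sin φ₂ cos φ₁ cos Δλ) = 324.11°
Δθ = θ₂ − θ₁ = +38.2°

+38.2°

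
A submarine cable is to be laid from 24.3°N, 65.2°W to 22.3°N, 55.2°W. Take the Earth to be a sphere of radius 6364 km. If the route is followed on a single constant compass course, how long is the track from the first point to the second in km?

1044 km

Δψ = ln[tan(π/4+φ₂/2)/tan(π/4+φ₁/2)] = -0.0380;  Δφ = -0.0349 rad,  Δλ = +0.1745 rad
q = Δφ/Δψ = 0.9184
d = R·√(Δφ² + q²Δλ²) = 6364·0.16404 = 1044 km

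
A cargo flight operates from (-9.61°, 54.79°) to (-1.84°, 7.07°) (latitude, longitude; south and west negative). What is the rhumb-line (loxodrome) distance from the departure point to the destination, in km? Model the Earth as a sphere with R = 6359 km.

5336 km

Δψ = ln[tan(π/4+φ₂/2)/tan(π/4+φ₁/2)] = +0.1364;  Δφ = +0.1356 rad,  Δλ = -0.8329 rad
q = Δφ/Δψ = 0.9942
d = R·√(Δφ² + q²Δλ²) = 6359·0.83910 = 5336 km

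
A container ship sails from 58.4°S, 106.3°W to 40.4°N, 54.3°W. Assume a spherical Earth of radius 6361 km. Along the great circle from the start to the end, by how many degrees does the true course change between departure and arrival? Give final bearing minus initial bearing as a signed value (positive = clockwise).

-13.4°

At departure: θ₁ = atan2(sin Δλ cos φ₂, cos φ₁ sin φ₂ − sin φ₁ cos φ₂ cos Δλ) = 39.08°
At arrival: θ₂ = atan2(sin Δλ cos φ₁, −cos φ₂ sin φ₁ + sin φ₂ cos φ₁ cos Δλ) = 25.71°
Δθ = θ₂ − θ₁ = -13.4°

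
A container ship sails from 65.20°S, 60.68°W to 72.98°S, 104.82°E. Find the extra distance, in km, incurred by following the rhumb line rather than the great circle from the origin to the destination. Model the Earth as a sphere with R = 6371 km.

Great circle: cos σ = sin φ₁ sin φ₂ + cos φ₁ cos φ₂ cos Δλ,  σ = 0.7240 rad → d_gc = 4612.7 km
Rhumb line: Δψ = -0.3848, q = Δφ/Δψ = 0.3528, d_rh = R√(Δφ²+q²Δλ²) = 6550.4 km
Excess = 6550.4 − 4612.7 = 1937.7 ≈ 1938 km

1938 km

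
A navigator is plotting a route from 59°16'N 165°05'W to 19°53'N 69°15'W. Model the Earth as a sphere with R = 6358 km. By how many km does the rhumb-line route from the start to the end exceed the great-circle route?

Great circle: cos σ = sin φ₁ sin φ₂ + cos φ₁ cos φ₂ cos Δλ,  σ = 1.3248 rad → d_gc = 8423.3 km
Rhumb line: Δψ = -0.9374, q = Δφ/Δψ = 0.7333, d_rh = R√(Δφ²+q²Δλ²) = 8938.9 km
Excess = 8938.9 − 8423.3 = 515.6 ≈ 516 km

516 km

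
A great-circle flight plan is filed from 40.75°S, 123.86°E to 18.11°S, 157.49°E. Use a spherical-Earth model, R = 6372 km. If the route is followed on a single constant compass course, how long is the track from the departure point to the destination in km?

Rhumb course C = atan2(Δλ, Δψ) with Δψ = ln[tan(π/4+φ₂/2)/tan(π/4+φ₁/2)] = +0.4586, Δλ = +0.5870 → C = 52.00°
d = R·|Δφ| / |cos C| = 6372·0.39514 / 0.61569 = 4089 km

4089 km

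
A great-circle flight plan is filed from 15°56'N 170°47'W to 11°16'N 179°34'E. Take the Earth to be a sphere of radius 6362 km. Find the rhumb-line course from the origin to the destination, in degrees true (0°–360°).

243.5°

Δψ = ln[tan(π/4+φ₂/2)/tan(π/4+φ₁/2)] = -0.0838
Δλ = -0.1684 rad (taken the short way round)
course = atan2(Δλ, Δψ) = 243.54°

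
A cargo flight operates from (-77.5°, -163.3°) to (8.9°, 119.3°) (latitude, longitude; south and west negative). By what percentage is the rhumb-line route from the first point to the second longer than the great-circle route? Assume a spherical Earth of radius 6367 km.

3.6%

Great circle: σ = 1.6754 rad → d_gc = Rσ = 10667.2 km
Rhumb: Δφ = +1.5080, Δλ = -1.3509, Δψ = +2.3676, q = Δφ/Δψ = 0.6369 → d_rh = R√(Δφ²+q²Δλ²) = 11054.1 km
Excess = (11054.1 − 10667.2) / 10667.2 = 386.9 / 10667.2 = 3.63% ≈ 3.6%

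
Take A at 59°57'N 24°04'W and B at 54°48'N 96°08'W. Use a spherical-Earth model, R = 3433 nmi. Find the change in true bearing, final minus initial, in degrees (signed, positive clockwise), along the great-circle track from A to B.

-63.0°

At departure: θ₁ = atan2(sin Δλ cos φ₂, cos φ₁ sin φ₂ − sin φ₁ cos φ₂ cos Δλ) = 294.98°
At arrival: θ₂ = atan2(sin Δλ cos φ₁, −cos φ₂ sin φ₁ + sin φ₂ cos φ₁ cos Δλ) = 231.95°
Δθ = θ₂ − θ₁ = -63.0°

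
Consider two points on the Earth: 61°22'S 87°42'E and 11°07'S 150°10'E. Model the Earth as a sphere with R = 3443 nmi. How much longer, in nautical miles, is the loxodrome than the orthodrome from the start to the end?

Great circle: cos σ = sin φ₁ sin φ₂ + cos φ₁ cos φ₂ cos Δλ,  σ = 1.1739 rad → d_gc = 4041.6 nmi
Rhumb line: Δψ = +1.1704, q = Δφ/Δψ = 0.7493, d_rh = R√(Δφ²+q²Δλ²) = 4126.7 nmi
Excess = 4126.7 − 4041.6 = 85.1 ≈ 85 nmi

85 nmi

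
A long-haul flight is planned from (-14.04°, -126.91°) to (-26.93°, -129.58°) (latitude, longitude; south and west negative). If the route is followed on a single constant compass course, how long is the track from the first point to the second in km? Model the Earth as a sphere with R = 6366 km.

Rhumb course C = atan2(Δλ, Δψ) with Δψ = ln[tan(π/4+φ₂/2)/tan(π/4+φ₁/2)] = -0.2408, Δλ = -0.0466 → C = 190.95°
d = R·|Δφ| / |cos C| = 6366·0.22497 / 0.98179 = 1459 km

1459 km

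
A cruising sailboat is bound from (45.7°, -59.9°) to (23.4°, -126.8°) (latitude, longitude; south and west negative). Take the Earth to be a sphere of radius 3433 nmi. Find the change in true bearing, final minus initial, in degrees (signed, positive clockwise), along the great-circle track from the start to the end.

Initial bearing θ₁ = atan2(sin Δλ cos φ₂, cos φ₁ sin φ₂ − sin φ₁ cos φ₂ cos Δλ) = 271.34°
Final bearing θ₂ = (initial bearing from the destination back to the start) + 180° = 229.53°
Δθ = θ₂ − θ₁ = -41.8°

-41.8°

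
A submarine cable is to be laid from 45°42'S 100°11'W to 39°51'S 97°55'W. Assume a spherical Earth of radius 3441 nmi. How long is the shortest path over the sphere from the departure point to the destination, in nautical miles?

Haversine: a = sin²(Δφ/2)+cos φ₁ cos φ₂ sin²(Δλ/2) = 0.00281;  σ = 2·atan2(√a,√(1−a))
σ = 6.081° → d = Rσ = 3441·0.10614 = 365 nmi

365 nmi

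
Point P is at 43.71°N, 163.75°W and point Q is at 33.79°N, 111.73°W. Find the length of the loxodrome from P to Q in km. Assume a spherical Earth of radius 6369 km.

4630 km

Δψ = ln[tan(π/4+φ₂/2)/tan(π/4+φ₁/2)] = -0.2226;  Δφ = -0.1731 rad,  Δλ = +0.9079 rad
q = Δφ/Δψ = 0.7776
d = R·√(Δφ² + q²Δλ²) = 6369·0.72696 = 4630 km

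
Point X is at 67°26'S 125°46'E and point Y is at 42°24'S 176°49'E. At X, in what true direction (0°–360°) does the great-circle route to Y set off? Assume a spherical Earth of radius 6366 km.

θ = atan2( sin Δλ·cos φ₂ ,  cos φ₁ sin φ₂ − sin φ₁ cos φ₂ cos Δλ )
  = atan2(+0.5743, +0.1699) = 73.52°

73.5°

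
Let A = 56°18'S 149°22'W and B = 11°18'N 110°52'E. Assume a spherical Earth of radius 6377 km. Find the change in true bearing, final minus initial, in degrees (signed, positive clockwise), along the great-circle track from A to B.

At departure: θ₁ = atan2(sin Δλ cos φ₂, cos φ₁ sin φ₂ − sin φ₁ cos φ₂ cos Δλ) = 268.24°
At arrival: θ₂ = atan2(sin Δλ cos φ₁, −cos φ₂ sin φ₁ + sin φ₂ cos φ₁ cos Δλ) = 325.56°
Δθ = θ₂ − θ₁ = +57.3°

+57.3°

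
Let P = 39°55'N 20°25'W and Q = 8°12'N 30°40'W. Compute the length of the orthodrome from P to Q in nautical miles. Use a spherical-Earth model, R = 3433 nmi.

1978 nmi

Haversine: a = sin²(Δφ/2)+cos φ₁ cos φ₂ sin²(Δλ/2) = 0.08073;  σ = 2·atan2(√a,√(1−a))
σ = 33.013° → d = Rσ = 3433·0.57619 = 1978 nmi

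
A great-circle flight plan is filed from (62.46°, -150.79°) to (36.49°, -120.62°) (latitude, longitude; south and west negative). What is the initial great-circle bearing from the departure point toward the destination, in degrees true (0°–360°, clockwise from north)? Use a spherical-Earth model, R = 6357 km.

N = sin Δλ·cos φ₂ = +0.4040;  D = cos φ₁ sin φ₂ − sin φ₁ cos φ₂ cos Δλ = -0.3413
initial course = atan2(N, D) = 130.19°

130.2°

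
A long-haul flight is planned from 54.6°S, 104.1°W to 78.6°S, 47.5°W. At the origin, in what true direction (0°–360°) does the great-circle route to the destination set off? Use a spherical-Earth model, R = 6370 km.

θ = atan2( sin Δλ·cos φ₂ ,  cos φ₁ sin φ₂ − sin φ₁ cos φ₂ cos Δλ )
  = atan2(+0.1650, -0.4792) = 161.00°

161.0°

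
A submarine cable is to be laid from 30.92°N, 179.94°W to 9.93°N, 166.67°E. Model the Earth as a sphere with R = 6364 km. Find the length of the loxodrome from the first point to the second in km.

Δψ = ln[tan(π/4+φ₂/2)/tan(π/4+φ₁/2)] = -0.3937;  Δφ = -0.3663 rad,  Δλ = -0.2337 rad
q = Δφ/Δψ = 0.9304
d = R·√(Δφ² + q²Δλ²) = 6364·0.42601 = 2711 km

2711 km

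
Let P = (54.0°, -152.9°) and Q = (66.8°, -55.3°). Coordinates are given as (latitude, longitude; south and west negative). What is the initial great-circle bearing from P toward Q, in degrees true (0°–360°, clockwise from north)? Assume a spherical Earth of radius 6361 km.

N = sin Δλ·cos φ₂ = +0.3905;  D = cos φ₁ sin φ₂ − sin φ₁ cos φ₂ cos Δλ = +0.5824
initial course = atan2(N, D) = 33.84°

33.8°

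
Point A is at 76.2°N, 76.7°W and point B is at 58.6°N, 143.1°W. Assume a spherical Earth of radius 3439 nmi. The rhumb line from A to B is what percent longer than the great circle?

4.9%

Great circle: σ = 0.4977 rad → d_gc = Rσ = 1711.7 nmi
Rhumb: Δφ = -0.3072, Δλ = -1.1589, Δψ = -0.8428, q = Δφ/Δψ = 0.3645 → d_rh = R√(Δφ²+q²Δλ²) = 1796.1 nmi
Excess = (1796.1 − 1711.7) / 1711.7 = 84.4 / 1711.7 = 4.93% ≈ 4.9%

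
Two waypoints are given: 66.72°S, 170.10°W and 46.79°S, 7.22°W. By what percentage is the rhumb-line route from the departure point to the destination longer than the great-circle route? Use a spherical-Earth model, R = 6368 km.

Great circle: σ = 1.1474 rad → d_gc = Rσ = 7306.4 km
Rhumb: Δφ = +0.3478, Δλ = +2.8428, Δψ = +0.6536, q = Δφ/Δψ = 0.5322 → d_rh = R√(Δφ²+q²Δλ²) = 9885.4 km
Excess = (9885.4 − 7306.4) / 7306.4 = 2579.0 / 7306.4 = 35.30% ≈ 35.3%

35.3%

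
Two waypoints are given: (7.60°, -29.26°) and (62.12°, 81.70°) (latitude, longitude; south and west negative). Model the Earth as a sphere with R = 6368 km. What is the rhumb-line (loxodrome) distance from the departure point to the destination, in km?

Rhumb course C = atan2(Δλ, Δψ) with Δψ = ln[tan(π/4+φ₂/2)/tan(π/4+φ₁/2)] = +1.2604, Δλ = +1.9366 → C = 56.94°
d = R·|Δφ| / |cos C| = 6368·0.95155 / 0.54548 = 11109 km

11109 km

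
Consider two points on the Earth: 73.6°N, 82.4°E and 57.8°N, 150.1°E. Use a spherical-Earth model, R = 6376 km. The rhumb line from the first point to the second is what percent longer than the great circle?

5.1%

Great circle: σ = 0.5179 rad → d_gc = Rσ = 3302.2 km
Rhumb: Δφ = -0.2758, Δλ = +1.1816, Δψ = -0.6946, q = Δφ/Δψ = 0.3970 → d_rh = R√(Δφ²+q²Δλ²) = 3469.4 km
Excess = (3469.4 − 3302.2) / 3302.2 = 167.2 / 3302.2 = 5.06% ≈ 5.1%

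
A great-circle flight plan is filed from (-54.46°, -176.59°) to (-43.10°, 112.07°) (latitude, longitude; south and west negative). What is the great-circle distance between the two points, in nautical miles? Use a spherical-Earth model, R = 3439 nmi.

cos σ = sin φ₁ sin φ₂ + cos φ₁ cos φ₂ cos Δλ
      = sin(-54.46°)sin(-43.10°) + cos(-54.46°)cos(-43.10°)cos(-71.34°) = 0.6918
σ = 46.229° → d = Rσ = 3439·0.80684 = 2775 nmi

2775 nmi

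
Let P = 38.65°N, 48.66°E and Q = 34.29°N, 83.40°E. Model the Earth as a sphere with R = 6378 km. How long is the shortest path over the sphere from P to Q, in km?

3129 km

cos σ = sin φ₁ sin φ₂ + cos φ₁ cos φ₂ cos Δλ
      = sin(38.65°)sin(34.29°) + cos(38.65°)cos(34.29°)cos(34.74°) = 0.8821
σ = 28.105° → d = Rσ = 6378·0.49052 = 3129 km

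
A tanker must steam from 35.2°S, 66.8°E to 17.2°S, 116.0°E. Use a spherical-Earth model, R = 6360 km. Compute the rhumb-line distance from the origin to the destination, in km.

Δψ = ln[tan(π/4+φ₂/2)/tan(π/4+φ₁/2)] = +0.3523;  Δφ = +0.3142 rad,  Δλ = +0.8587 rad
q = Δφ/Δψ = 0.8918
d = R·√(Δφ² + q²Δλ²) = 6360·0.82769 = 5264 km

5264 km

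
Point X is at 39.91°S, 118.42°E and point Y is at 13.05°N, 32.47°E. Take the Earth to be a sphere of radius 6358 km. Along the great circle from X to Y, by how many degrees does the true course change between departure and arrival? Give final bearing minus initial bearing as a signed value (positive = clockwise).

At departure: θ₁ = atan2(sin Δλ cos φ₂, cos φ₁ sin φ₂ − sin φ₁ cos φ₂ cos Δλ) = 282.61°
At arrival: θ₂ = atan2(sin Δλ cos φ₁, −cos φ₂ sin φ₁ + sin φ₂ cos φ₁ cos Δλ) = 309.79°
Δθ = θ₂ − θ₁ = +27.2°

+27.2°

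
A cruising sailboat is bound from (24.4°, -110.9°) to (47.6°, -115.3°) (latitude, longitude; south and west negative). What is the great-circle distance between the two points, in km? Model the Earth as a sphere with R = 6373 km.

Haversine: a = sin²(Δφ/2)+cos φ₁ cos φ₂ sin²(Δλ/2) = 0.04134;  σ = 2·atan2(√a,√(1−a))
σ = 23.462° → d = Rσ = 6373·0.40949 = 2610 km

2610 km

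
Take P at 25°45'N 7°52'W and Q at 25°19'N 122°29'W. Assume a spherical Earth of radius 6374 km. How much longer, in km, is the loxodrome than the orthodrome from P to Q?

Great circle: cos σ = sin φ₁ sin φ₂ + cos φ₁ cos φ₂ cos Δλ,  σ = 1.7248 rad → d_gc = 10993.7 km
Rhumb line: Δψ = -0.0084, q = Δφ/Δψ = 0.9023, d_rh = R√(Δφ²+q²Δλ²) = 11505.5 km
Excess = 11505.5 − 10993.7 = 511.8 ≈ 512 km

512 km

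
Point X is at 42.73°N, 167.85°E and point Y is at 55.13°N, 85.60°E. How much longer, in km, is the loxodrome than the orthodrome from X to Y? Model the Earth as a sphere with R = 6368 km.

322 km

Great circle: cos σ = sin φ₁ sin φ₂ + cos φ₁ cos φ₂ cos Δλ,  σ = 0.9105 rad → d_gc = 5798.1 km
Rhumb line: Δψ = +0.3318, q = Δφ/Δψ = 0.6523, d_rh = R√(Δφ²+q²Δλ²) = 6120.1 km
Excess = 6120.1 − 5798.1 = 322.0 ≈ 322 km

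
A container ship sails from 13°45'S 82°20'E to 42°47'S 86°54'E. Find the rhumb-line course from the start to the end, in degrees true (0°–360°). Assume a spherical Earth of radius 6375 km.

Δψ = ln[tan(π/4+φ₂/2)/tan(π/4+φ₁/2)] = -0.5854
Δλ = +0.0797 rad (taken the short way round)
course = atan2(Δλ, Δψ) = 172.25°

172.2°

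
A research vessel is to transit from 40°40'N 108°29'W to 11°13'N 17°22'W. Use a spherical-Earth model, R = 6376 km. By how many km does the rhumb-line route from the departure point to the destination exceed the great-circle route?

Great circle: cos σ = sin φ₁ sin φ₂ + cos φ₁ cos φ₂ cos Δλ,  σ = 1.4583 rad → d_gc = 9298.1 km
Rhumb line: Δψ = -0.5811, q = Δφ/Δψ = 0.8845, d_rh = R√(Δφ²+q²Δλ²) = 9548.2 km
Excess = 9548.2 − 9298.1 = 250.1 ≈ 250 km

250 km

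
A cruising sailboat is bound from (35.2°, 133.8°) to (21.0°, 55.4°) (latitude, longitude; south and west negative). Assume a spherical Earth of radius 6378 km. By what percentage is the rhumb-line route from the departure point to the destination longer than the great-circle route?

Great circle: σ = 1.2026 rad → d_gc = Rσ = 7669.9 km
Rhumb: Δφ = -0.2478, Δλ = -1.3683, Δψ = -0.2821, q = Δφ/Δψ = 0.8786 → d_rh = R√(Δφ²+q²Δλ²) = 7828.8 km
Excess = (7828.8 − 7669.9) / 7669.9 = 158.9 / 7669.9 = 2.07% ≈ 2.1%

2.1%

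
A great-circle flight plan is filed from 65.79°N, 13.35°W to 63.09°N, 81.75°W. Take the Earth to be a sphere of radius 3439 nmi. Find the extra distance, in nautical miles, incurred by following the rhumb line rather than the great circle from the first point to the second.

Great circle: cos σ = sin φ₁ sin φ₂ + cos φ₁ cos φ₂ cos Δλ,  σ = 0.4915 rad → d_gc = 1690.4 nmi
Rhumb line: Δψ = -0.1093, q = Δφ/Δψ = 0.4311, d_rh = R√(Δφ²+q²Δλ²) = 1777.1 nmi
Excess = 1777.1 − 1690.4 = 86.7 ≈ 87 nmi

87 nmi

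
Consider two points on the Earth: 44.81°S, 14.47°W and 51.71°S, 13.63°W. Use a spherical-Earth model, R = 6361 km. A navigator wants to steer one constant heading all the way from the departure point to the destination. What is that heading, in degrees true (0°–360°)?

175.4°

Meridional parts: M(φ₁)=-0.8767, M(φ₂)=-1.0580 → ΔM = -0.1813;  Δλ = +0.0147 rad
tan C = Δλ / ΔM = -0.0809 → C = 175.38°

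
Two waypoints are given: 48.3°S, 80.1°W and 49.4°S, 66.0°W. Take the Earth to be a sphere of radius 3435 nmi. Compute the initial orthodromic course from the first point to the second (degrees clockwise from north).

102.0°

θ = atan2( sin Δλ·cos φ₂ ,  cos φ₁ sin φ₂ − sin φ₁ cos φ₂ cos Δλ )
  = atan2(+0.1585, -0.0338) = 102.05°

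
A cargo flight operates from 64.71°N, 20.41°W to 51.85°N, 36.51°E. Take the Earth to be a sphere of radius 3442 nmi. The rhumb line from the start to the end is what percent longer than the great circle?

Great circle: σ = 0.5451 rad → d_gc = Rσ = 1876.3 nmi
Rhumb: Δφ = -0.2244, Δλ = +0.9934, Δψ = -0.4326, q = Δφ/Δψ = 0.5188 → d_rh = R√(Δφ²+q²Δλ²) = 1934.9 nmi
Excess = (1934.9 − 1876.3) / 1876.3 = 58.6 / 1876.3 = 3.12% ≈ 3.1%

3.1%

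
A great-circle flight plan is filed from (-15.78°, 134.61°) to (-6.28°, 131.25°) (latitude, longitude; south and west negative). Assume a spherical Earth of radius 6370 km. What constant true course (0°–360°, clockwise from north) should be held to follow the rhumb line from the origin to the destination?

Meridional parts: M(φ₁)=-0.2790, M(φ₂)=-0.1098 → ΔM = +0.1691;  Δλ = -0.0586 rad
tan C = Δλ / ΔM = -0.3467 → C = 340.88°

340.9°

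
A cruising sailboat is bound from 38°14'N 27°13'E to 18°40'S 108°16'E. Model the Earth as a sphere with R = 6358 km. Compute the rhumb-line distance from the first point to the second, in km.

Rhumb course C = atan2(Δλ, Δψ) with Δψ = ln[tan(π/4+φ₂/2)/tan(π/4+φ₁/2)] = -1.0549, Δλ = +1.4146 → C = 126.71°
d = R·|Δφ| / |cos C| = 6358·0.99309 / 0.59780 = 10562 km

10562 km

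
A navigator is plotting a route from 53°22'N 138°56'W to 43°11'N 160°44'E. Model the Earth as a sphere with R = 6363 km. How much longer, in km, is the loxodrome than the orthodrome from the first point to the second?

123 km

Great circle: cos σ = sin φ₁ sin φ₂ + cos φ₁ cos φ₂ cos Δλ,  σ = 0.7005 rad → d_gc = 4457.4 km
Rhumb line: Δψ = -0.2683, q = Δφ/Δψ = 0.6625, d_rh = R√(Δφ²+q²Δλ²) = 4580.5 km
Excess = 4580.5 − 4457.4 = 123.1 ≈ 123 km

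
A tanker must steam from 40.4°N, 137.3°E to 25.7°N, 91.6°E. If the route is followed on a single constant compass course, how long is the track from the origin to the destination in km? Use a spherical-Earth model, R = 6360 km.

4534 km

Δψ = ln[tan(π/4+φ₂/2)/tan(π/4+φ₁/2)] = -0.3077;  Δφ = -0.2566 rad,  Δλ = -0.7976 rad
q = Δφ/Δψ = 0.8339
d = R·√(Δφ² + q²Δλ²) = 6360·0.71292 = 4534 km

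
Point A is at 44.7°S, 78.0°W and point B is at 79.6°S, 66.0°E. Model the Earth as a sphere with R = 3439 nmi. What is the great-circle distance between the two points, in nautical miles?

cos σ = sin φ₁ sin φ₂ + cos φ₁ cos φ₂ cos Δλ
      = sin(-44.70°)sin(-79.60°) + cos(-44.70°)cos(-79.60°)cos(144.00°) = 0.5880
σ = 53.983° → d = Rσ = 3439·0.94217 = 3240 nmi

3240 nmi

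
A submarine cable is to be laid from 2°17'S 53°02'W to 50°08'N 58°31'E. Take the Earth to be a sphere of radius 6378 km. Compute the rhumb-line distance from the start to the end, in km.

12255 km

Δψ = ln[tan(π/4+φ₂/2)/tan(π/4+φ₁/2)] = +1.0542;  Δφ = +0.9148 rad,  Δλ = +1.9469 rad
q = Δφ/Δψ = 0.8678
d = R·√(Δφ² + q²Δλ²) = 6378·1.92137 = 12255 km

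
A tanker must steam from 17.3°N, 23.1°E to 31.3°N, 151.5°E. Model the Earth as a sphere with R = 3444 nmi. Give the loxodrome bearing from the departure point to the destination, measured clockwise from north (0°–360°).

83.2°

Δψ = ln[tan(π/4+φ₂/2)/tan(π/4+φ₁/2)] = +0.2690
Δλ = +2.2410 rad (taken the short way round)
course = atan2(Δλ, Δψ) = 83.15°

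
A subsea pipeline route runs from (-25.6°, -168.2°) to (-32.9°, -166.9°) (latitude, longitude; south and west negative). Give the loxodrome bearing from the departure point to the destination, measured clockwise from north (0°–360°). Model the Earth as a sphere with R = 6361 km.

Meridional parts: M(φ₁)=-0.4625, M(φ₂)=-0.6086 → ΔM = -0.1462;  Δλ = +0.0227 rad
tan C = Δλ / ΔM = -0.1552 → C = 171.18°

171.2°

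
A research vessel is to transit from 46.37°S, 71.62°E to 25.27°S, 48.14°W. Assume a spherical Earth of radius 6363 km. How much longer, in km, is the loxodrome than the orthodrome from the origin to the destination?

Great circle: cos σ = sin φ₁ sin φ₂ + cos φ₁ cos φ₂ cos Δλ,  σ = 1.5715 rad → d_gc = 9999.66 km
Rhumb line: Δψ = +0.4595, q = Δφ/Δψ = 0.8014, d_rh = R√(Δφ²+q²Δλ²) = 10913.24 km
Excess = 10913.24 − 9999.66 = 913.58 ≈ 914 km

914 km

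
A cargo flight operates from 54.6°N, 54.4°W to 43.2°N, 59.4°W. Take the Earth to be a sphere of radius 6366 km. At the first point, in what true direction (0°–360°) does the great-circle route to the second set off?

198.0°

θ = atan2( sin Δλ·cos φ₂ ,  cos φ₁ sin φ₂ − sin φ₁ cos φ₂ cos Δλ )
  = atan2(-0.0635, -0.1954) = 198.01°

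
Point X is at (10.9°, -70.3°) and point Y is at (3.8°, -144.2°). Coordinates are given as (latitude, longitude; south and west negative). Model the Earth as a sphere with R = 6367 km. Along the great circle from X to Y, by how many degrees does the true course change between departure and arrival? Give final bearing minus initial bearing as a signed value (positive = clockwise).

Initial bearing θ₁ = atan2(sin Δλ cos φ₂, cos φ₁ sin φ₂ − sin φ₁ cos φ₂ cos Δλ) = 270.76°
Final bearing θ₂ = (initial bearing from the destination back to the start) + 180° = 259.75°
Δθ = θ₂ − θ₁ = -11.0°

-11.0°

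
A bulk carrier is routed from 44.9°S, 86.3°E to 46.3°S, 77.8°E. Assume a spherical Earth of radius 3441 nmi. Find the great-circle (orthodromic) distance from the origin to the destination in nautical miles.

367 nmi

Haversine: a = sin²(Δφ/2)+cos φ₁ cos φ₂ sin²(Δλ/2) = 0.00284;  σ = 2·atan2(√a,√(1−a))
σ = 6.106° → d = Rσ = 3441·0.10658 = 367 nmi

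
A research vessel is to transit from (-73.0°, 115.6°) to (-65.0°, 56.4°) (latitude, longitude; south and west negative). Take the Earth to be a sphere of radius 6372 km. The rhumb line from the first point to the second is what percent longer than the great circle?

Great circle: σ = 0.3765 rad → d_gc = Rσ = 2398.7 km
Rhumb: Δφ = +0.1396, Δλ = -1.0332, Δψ = +0.3943, q = Δφ/Δψ = 0.3541 → d_rh = R√(Δφ²+q²Δλ²) = 2495.2 km
Excess = (2495.2 − 2398.7) / 2398.7 = 96.5 / 2398.7 = 4.02% ≈ 4.0%

4.0%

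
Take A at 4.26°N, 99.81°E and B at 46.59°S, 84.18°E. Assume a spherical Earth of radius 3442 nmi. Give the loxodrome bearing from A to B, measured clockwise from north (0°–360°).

195.3°

Δψ = ln[tan(π/4+φ₂/2)/tan(π/4+φ₁/2)] = -0.9956
Δλ = -0.2728 rad (taken the short way round)
course = atan2(Δλ, Δψ) = 195.32°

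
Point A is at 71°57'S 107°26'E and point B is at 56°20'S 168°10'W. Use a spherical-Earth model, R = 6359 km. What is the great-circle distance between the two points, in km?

cos σ = sin φ₁ sin φ₂ + cos φ₁ cos φ₂ cos Δλ
      = sin(-71.95°)sin(-56.33°) + cos(-71.95°)cos(-56.33°)cos(84.40°) = 0.8081
σ = 36.091° → d = Rσ = 6359·0.62991 = 4006 km

4006 km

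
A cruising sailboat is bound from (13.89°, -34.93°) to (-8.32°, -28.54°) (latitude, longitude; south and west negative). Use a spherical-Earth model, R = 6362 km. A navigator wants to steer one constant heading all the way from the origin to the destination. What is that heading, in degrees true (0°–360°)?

164.1°

Δψ = ln[tan(π/4+φ₂/2)/tan(π/4+φ₁/2)] = -0.3906
Δλ = +0.1115 rad (taken the short way round)
course = atan2(Δλ, Δψ) = 164.06°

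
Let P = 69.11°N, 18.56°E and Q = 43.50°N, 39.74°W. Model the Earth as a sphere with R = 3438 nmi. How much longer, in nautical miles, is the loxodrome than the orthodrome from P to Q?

Great circle: cos σ = sin φ₁ sin φ₂ + cos φ₁ cos φ₂ cos Δλ,  σ = 0.6777 rad → d_gc = 2329.9 nmi
Rhumb line: Δψ = -0.8461, q = Δφ/Δψ = 0.5283, d_rh = R√(Δφ²+q²Δλ²) = 2403.5 nmi
Excess = 2403.5 − 2329.9 = 73.6 ≈ 74 nmi

74 nmi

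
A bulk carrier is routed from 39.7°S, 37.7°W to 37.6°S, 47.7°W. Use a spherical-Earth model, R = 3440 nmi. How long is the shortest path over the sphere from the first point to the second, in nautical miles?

485 nmi

Haversine: a = sin²(Δφ/2)+cos φ₁ cos φ₂ sin²(Δλ/2) = 0.00497;  σ = 2·atan2(√a,√(1−a))
σ = 8.082° → d = Rσ = 3440·0.14106 = 485 nmi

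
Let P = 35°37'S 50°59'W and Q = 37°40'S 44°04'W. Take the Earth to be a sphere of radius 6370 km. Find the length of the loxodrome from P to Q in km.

658 km

Rhumb course C = atan2(Δλ, Δψ) with Δψ = ln[tan(π/4+φ₂/2)/tan(π/4+φ₁/2)] = -0.0446, Δλ = +0.1207 → C = 110.28°
d = R·|Δφ| / |cos C| = 6370·0.03578 / 0.34653 = 658 km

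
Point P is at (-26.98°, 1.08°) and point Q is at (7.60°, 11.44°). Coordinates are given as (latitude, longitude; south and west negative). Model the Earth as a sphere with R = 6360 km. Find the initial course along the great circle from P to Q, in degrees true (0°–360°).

N = sin Δλ·cos φ₂ = +0.1783;  D = cos φ₁ sin φ₂ − sin φ₁ cos φ₂ cos Δλ = +0.5602
initial course = atan2(N, D) = 17.65°

17.7°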